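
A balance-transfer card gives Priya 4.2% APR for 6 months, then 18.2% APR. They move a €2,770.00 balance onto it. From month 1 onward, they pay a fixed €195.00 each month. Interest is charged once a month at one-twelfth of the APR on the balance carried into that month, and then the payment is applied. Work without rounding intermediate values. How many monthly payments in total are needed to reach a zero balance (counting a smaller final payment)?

Promo months 1–6 at r₀ = 4.2%/12 = 0.0035; months 7+ at r₁ = 18.2%/12 = 0.0151667.
After month 6: iterate B ← B·(1+r₀) − €195.00 for 6 months → €1,648.40.
Then at r₁ with €195.00/mo: n₂ = −ln(1 − r₁·B/P)/ln(1+r₁) ≈ 9.11 → 10 more payments.

16 payments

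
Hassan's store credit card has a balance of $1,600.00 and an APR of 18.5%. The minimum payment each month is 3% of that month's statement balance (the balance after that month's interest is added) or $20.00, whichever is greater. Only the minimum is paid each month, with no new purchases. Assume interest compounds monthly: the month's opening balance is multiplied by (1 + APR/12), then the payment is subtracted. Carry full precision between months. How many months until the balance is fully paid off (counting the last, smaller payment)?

105 months

Monthly rate r = 18.5%/12 = 1.54167% = 0.0154167.
While 3% of the post-interest balance exceeds $20.00, each month B ← (B·(1+r))·(1 − 0.03), i.e. B shrinks by the factor (1+r)·0.97 = 0.98495.
This holds for months 1–59. Entering month 60 the balance is $654.13; 3% of the post-interest balance is now below $20.00, so the flat $20.00 minimum applies from here.
From month 60 a fixed $20.00 at rate r clears $654.13 in 46 more payments. Total: 59 + 46 = 105 months.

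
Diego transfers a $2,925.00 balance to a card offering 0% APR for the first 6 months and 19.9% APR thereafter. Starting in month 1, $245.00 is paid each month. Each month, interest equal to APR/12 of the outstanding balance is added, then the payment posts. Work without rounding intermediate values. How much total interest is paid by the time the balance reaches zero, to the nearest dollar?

Promo months 1–6 at r₀ = 0%/12 = 0; months 7+ at r₁ = 19.9%/12 = 0.0165833.
After month 6 (no interest yet): B = $2,925.00 − 6·$245.00 = $1,455.00.
Then at r₁ with $245.00/mo: n₂ = −ln(1 − r₁·B/P)/ln(1+r₁) ≈ 6.30 → 7 more payments.
Total paid = 12·$245.00 + $74.82 = $3,014.82; interest = $3,014.82 − $2,925.00 = $89.82.

$90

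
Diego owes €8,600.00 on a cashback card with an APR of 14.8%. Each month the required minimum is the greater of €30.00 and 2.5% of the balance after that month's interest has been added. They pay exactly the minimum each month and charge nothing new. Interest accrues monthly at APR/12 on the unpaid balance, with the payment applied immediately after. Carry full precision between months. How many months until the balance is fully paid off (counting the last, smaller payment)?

Monthly rate r = 14.8%/12 = 1.23333% = 0.0123333.
While 2.5% of the post-interest balance exceeds €30.00, each month B ← (B·(1+r))·(1 − 0.025), i.e. B shrinks by the factor (1+r)·0.975 = 0.98702.
This holds for months 1–152. Entering month 153 the balance is €1,181.35; 2.5% of the post-interest balance is now below €30.00, so the flat €30.00 minimum applies from here.
From month 153 a fixed €30.00 at rate r clears €1,181.35 in 55 more payments. Total: 152 + 55 = 207 months.

207 months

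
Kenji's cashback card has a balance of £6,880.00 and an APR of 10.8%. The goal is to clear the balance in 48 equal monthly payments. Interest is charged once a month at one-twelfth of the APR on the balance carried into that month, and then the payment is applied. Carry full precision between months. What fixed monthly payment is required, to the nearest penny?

Monthly rate r = 10.8%/12 = 0.9% = 0.009.
Level-payment amortization: P = B₀·r / (1 − (1+r)^(−n)) = 6880.00·0.009 / (1 − 1.009^(−48)).
Denominator 1 − (1+r)^(−48) = 0.349534869.
P = 61.92 / 0.349534869 ≈ 177.15.

£177.15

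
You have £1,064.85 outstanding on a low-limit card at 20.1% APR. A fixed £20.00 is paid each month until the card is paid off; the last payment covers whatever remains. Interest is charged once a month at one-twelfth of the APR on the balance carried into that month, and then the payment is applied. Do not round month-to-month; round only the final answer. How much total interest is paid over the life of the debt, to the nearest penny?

£1,612.73

Monthly rate r = 20.1%/12 = 1.675% = 0.01675.
Payoff takes n = ⌈−ln(1 − rB₀/P)/ln(1+r)⌉ = ⌈133.878⌉ = 134 payments; the last is £17.58.
Total paid = 133·£20.00 + £17.58 = £2,677.58.
Total interest = total paid − principal = £2,677.58 − £1,064.85 = £1,612.73.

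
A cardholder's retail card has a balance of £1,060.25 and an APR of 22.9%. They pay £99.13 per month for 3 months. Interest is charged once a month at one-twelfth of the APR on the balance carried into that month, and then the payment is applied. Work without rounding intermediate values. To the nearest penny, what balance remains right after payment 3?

Monthly rate r = 22.9%/12 = 1.90833% = 0.0190833.
Each month: B ← B·(1+r) − £99.13.
Month 1: interest £20.23; balance after payment £981.35.
Month 2: interest £18.73; balance after payment £900.95.
Month 3: interest £17.19; balance after payment £819.01.

£819.01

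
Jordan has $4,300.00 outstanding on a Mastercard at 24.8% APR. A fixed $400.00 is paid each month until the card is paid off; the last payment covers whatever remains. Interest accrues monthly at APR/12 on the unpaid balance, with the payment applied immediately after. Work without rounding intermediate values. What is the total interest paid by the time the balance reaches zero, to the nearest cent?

$613.67

Monthly rate r = 24.8%/12 = 2.06667% = 0.0206667.
Payoff takes n = ⌈−ln(1 − rB₀/P)/ln(1+r)⌉ = ⌈12.282⌉ = 13 payments; the last is $113.67.
Total paid = 12·$400.00 + $113.67 = $4,913.67.
Total interest = total paid − principal = $4,913.67 − $4,300.00 = $613.67.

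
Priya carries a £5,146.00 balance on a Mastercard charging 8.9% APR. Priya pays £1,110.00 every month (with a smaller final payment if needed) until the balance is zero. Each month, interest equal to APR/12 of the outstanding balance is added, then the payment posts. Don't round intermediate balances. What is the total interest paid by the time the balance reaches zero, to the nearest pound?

Monthly rate r = 8.9%/12 = 0.741667% = 0.00741667.
Payoff takes n = ⌈−ln(1 − rB₀/P)/ln(1+r)⌉ = ⌈4.735⌉ = 5 payments; the last is £816.74.
Total paid = 4·£1,110.00 + £816.74 = £5,256.74.
Total interest = total paid − principal = £5,256.74 − £5,146.00 = £110.74.

£111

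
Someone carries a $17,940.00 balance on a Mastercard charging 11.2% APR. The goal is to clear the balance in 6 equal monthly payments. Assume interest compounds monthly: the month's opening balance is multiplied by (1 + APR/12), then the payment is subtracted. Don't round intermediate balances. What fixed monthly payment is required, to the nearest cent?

Monthly rate r = 11.2%/12 = 0.933333% = 0.00933333.
Level-payment amortization: P = B₀·r / (1 − (1+r)^(−n)) = 17940.00·0.00933333 / (1 − 1.00933^(−6)).
Denominator 1 − (1+r)^(−6) = 0.0542152582.
P = 167.44 / 0.0542152582 ≈ 3088.43.

$3,088.43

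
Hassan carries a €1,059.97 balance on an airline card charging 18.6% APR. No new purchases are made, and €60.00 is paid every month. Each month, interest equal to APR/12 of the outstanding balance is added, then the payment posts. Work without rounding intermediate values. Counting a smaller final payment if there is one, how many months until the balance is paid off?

21 months

Monthly rate r = 18.6%/12 = 1.55% = 0.0155.
Recurrence: B ← B·(1+r) − €60.00.
Month 1: interest €16.43; balance after payment €1,016.40.
Month 2: interest €15.75; balance after payment €972.15.
Closed form: n = −ln(1 − rB₀/P)/ln(1+r) = −ln(0.72617)/ln(1.0155) ≈ 20.802, so the balance reaches zero during payment 21.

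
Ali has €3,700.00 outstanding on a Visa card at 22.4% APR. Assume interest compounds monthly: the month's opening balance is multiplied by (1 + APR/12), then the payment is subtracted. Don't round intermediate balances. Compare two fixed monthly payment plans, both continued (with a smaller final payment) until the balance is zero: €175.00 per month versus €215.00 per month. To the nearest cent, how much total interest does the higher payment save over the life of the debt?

€245.36

Monthly rate r = 22.4%/12 = 1.86667% = 0.0186667.
At €175.00/mo: n = ⌈−ln(1 − rB₀/P)/ln(1+r)⌉ = 28 payments (last €25.01); total interest = total paid − €3,700.00 = €1,050.01.
At €215.00/mo: 21 payments (last €204.65); total interest €804.65.
Interest saved = €1,050.01 − €804.65 = €245.36.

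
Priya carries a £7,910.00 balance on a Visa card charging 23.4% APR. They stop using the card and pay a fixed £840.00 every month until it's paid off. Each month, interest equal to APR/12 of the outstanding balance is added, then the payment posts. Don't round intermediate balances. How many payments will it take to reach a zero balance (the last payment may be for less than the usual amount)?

11 months

Monthly rate r = 23.4%/12 = 1.95% = 0.0195.
Recurrence: B ← B·(1+r) − £840.00.
Month 1: interest £154.25; balance after payment £7,224.24.
Month 2: interest £140.87; balance after payment £6,525.12.
Closed form: n = −ln(1 − rB₀/P)/ln(1+r) = −ln(0.81637)/ln(1.0195) ≈ 10.505, so the balance reaches zero during payment 11.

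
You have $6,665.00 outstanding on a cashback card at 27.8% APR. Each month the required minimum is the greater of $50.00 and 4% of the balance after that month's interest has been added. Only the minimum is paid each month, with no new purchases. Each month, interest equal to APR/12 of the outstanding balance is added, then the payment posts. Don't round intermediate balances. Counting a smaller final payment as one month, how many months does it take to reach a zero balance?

132 months

Monthly rate r = 27.8%/12 = 2.31667% = 0.0231667.
While 4% of the post-interest balance exceeds $50.00, each month B ← (B·(1+r))·(1 − 0.04), i.e. B shrinks by the factor (1+r)·0.96 = 0.98224.
This holds for months 1–95. Entering month 96 the balance is $1,214.71; 4% of the post-interest balance is now below $50.00, so the flat $50.00 minimum applies from here.
From month 96 a fixed $50.00 at rate r clears $1,214.71 in 37 more payments. Total: 95 + 37 = 132 months.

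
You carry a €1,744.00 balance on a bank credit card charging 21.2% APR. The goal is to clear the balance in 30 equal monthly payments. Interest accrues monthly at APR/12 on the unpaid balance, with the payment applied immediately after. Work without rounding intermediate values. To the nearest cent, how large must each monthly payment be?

€75.39

Monthly rate r = 21.2%/12 = 1.76667% = 0.0176667.
Level-payment amortization: P = B₀·r / (1 − (1+r)^(−n)) = 1744.00·0.0176667 / (1 − 1.01767^(−30)).
Denominator 1 − (1+r)^(−30) = 0.408665098.
P = 30.8107 / 0.408665098 ≈ 75.39.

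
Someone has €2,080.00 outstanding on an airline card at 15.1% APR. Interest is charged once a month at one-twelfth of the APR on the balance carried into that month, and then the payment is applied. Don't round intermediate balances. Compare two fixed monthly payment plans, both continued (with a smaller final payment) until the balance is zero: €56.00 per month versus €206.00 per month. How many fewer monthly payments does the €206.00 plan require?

Monthly rate r = 15.1%/12 = 1.25833% = 0.0125833.
At €56.00/mo: n = ⌈−ln(1 − rB₀/P)/ln(1+r)⌉ = 51 payments (last €21.16); total interest = total paid − €2,080.00 = €741.16.
At €206.00/mo: 11 payments (last €178.63); total interest €158.63.
Payments saved = 51 − 11 = 40.

40 fewer payments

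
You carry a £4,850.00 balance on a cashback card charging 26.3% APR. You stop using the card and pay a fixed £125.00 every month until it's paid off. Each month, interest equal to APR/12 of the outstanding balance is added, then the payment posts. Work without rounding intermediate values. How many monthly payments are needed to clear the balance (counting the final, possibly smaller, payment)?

88 months

Monthly rate r = 26.3%/12 = 2.19167% = 0.0219167.
Recurrence: B ← B·(1+r) − £125.00.
Month 1: interest £106.30; balance after payment £4,831.30.
Month 2: interest £105.89; balance after payment £4,812.18.
Closed form: n = −ln(1 − rB₀/P)/ln(1+r) = −ln(0.14963)/ln(1.02192) ≈ 87.619, so the balance reaches zero during payment 88.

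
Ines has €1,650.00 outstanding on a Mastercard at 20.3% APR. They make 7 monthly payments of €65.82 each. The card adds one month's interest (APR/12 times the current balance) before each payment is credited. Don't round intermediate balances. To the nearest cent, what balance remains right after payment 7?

Monthly rate r = 20.3%/12 = 1.69167% = 0.0169167.
Each month: B ← B·(1+r) − €65.82.
Month 1: interest €27.91; balance after payment €1,612.09.
Month 2: interest €27.27; balance after payment €1,573.54.
Month 3: interest €26.62; balance after payment €1,534.34.
Month 4: interest €25.96; balance after payment €1,494.48.
Month 5: interest €25.28; balance after payment €1,453.94.
Month 6: interest €24.60; balance after payment €1,412.72.
Month 7: interest €23.90; balance after payment €1,370.79.

€1,370.79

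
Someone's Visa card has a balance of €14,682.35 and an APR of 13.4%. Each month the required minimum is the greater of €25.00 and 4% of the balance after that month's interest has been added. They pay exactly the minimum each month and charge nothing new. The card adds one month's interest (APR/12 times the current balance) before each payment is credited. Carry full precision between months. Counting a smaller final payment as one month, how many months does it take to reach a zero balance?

136 months

Monthly rate r = 13.4%/12 = 1.11667% = 0.0111667.
While 4% of the post-interest balance exceeds €25.00, each month B ← (B·(1+r))·(1 − 0.04), i.e. B shrinks by the factor (1+r)·0.96 = 0.97072.
This holds for months 1–107. Entering month 108 the balance is €610.73; 4% of the post-interest balance is now below €25.00, so the flat €25.00 minimum applies from here.
From month 108 a fixed €25.00 at rate r clears €610.73 in 29 more payments. Total: 107 + 29 = 136 months.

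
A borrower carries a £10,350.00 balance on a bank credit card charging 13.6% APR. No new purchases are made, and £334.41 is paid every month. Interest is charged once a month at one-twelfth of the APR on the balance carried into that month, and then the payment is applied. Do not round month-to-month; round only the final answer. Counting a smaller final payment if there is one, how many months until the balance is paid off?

Monthly rate r = 13.6%/12 = 1.13333% = 0.0113333.
Recurrence: B ← B·(1+r) − £334.41.
Month 1: interest £117.30; balance after payment £10,132.89.
Month 2: interest £114.84; balance after payment £9,913.32.
Closed form: n = −ln(1 − rB₀/P)/ln(1+r) = −ln(0.64923)/ln(1.01133) ≈ 38.330, so the balance reaches zero during payment 39.

39 payments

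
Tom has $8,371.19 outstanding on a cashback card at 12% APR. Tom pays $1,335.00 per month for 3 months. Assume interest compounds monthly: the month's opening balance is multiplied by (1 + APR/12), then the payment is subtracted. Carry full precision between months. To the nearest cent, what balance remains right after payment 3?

Monthly rate r = 12%/12 = 1% = 0.01.
Each month: B ← B·(1+r) − $1,335.00.
Month 1: interest $83.71; balance after payment $7,119.90.
Month 2: interest $71.20; balance after payment $5,856.10.
Month 3: interest $58.56; balance after payment $4,579.66.

$4,579.66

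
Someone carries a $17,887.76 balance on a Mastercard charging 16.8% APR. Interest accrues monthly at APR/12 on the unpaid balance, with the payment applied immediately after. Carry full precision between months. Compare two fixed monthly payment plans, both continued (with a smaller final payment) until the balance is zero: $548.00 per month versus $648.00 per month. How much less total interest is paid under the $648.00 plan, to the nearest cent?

Monthly rate r = 16.8%/12 = 1.4% = 0.014.
At $548.00/mo: n = ⌈−ln(1 − rB₀/P)/ln(1+r)⌉ = 44 payments (last $504.66); total interest = total paid − $17,887.76 = $6,180.90.
At $648.00/mo: 36 payments (last $89.77); total interest $4,882.01.
Interest saved = $6,180.90 − $4,882.01 = $1,298.89.

$1,298.89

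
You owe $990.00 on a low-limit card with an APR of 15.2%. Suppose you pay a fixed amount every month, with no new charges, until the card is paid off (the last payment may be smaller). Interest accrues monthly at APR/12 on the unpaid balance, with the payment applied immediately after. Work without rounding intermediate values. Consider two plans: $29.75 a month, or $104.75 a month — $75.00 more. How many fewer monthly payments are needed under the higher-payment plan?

Monthly rate r = 15.2%/12 = 1.26667% = 0.0126667.
At $29.75/mo: n = ⌈−ln(1 − rB₀/P)/ln(1+r)⌉ = 44 payments (last $14.45); total interest = total paid − $990.00 = $303.70.
At $104.75/mo: 11 payments (last $13.70); total interest $71.20.
Payments saved = 44 − 11 = 33.

33 fewer payments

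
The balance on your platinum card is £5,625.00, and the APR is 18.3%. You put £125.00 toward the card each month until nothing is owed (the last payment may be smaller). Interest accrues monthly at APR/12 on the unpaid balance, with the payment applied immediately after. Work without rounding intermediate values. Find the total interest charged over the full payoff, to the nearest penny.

£3,948.80

Monthly rate r = 18.3%/12 = 1.525% = 0.01525.
Payoff takes n = ⌈−ln(1 − rB₀/P)/ln(1+r)⌉ = ⌈76.589⌉ = 77 payments; the last is £73.80.
Total paid = 76·£125.00 + £73.80 = £9,573.80.
Total interest = total paid − principal = £9,573.80 − £5,625.00 = £3,948.80.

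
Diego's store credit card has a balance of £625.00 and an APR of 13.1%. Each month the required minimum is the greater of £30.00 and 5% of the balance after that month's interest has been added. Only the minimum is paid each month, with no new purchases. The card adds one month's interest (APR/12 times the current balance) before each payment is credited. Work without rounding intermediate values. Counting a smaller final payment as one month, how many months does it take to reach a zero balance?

Monthly rate r = 13.1%/12 = 1.09167% = 0.0109167.
While 5% of the post-interest balance exceeds £30.00, each month B ← (B·(1+r))·(1 − 0.05), i.e. B shrinks by the factor (1+r)·0.95 = 0.96037.
This holds for months 1–2. Entering month 3 the balance is £576.45; 5% of the post-interest balance is now below £30.00, so the flat £30.00 minimum applies from here.
From month 3 a fixed £30.00 at rate r clears £576.45 in 22 more payments. Total: 2 + 22 = 24 months.

24 months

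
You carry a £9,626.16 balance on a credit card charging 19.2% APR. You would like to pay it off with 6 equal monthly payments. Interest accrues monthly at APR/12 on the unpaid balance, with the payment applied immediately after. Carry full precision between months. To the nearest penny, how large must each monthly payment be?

Monthly rate r = 19.2%/12 = 1.6% = 0.016.
Level-payment amortization: P = B₀·r / (1 − (1+r)^(−n)) = 9626.16·0.016 / (1 − 1.016^(−6)).
Denominator 1 − (1+r)^(−6) = 0.0908453752.
P = 154.019 / 0.0908453752 ≈ 1695.39.

£1,695.39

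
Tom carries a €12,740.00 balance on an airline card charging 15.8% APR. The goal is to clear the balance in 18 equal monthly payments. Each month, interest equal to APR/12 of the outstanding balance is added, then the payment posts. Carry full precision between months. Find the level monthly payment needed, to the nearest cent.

Monthly rate r = 15.8%/12 = 1.31667% = 0.0131667.
Level-payment amortization: P = B₀·r / (1 − (1+r)^(−n)) = 12740.00·0.0131667 / (1 − 1.01317^(−18)).
Denominator 1 − (1+r)^(−18) = 0.209787444.
P = 167.743 / 0.209787444 ≈ 799.59.

€799.59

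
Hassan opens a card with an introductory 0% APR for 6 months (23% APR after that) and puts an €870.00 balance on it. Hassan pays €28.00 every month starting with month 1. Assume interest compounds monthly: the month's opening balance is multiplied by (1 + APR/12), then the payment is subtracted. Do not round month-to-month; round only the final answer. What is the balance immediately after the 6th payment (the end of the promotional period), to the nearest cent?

Promo months 1–6 at r₀ = 0%/12 = 0; months 7+ at r₁ = 23%/12 = 0.0191667.
After month 6 (no interest yet): B = €870.00 − 6·€28.00 = €702.00.

€702.00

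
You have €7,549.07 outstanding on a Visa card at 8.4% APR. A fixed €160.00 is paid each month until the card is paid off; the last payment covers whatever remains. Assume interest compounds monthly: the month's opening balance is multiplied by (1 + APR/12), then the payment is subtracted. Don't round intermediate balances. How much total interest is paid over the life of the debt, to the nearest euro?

Monthly rate r = 8.4%/12 = 0.7% = 0.007.
Payoff takes n = ⌈−ln(1 − rB₀/P)/ln(1+r)⌉ = ⌈57.469⌉ = 58 payments; the last is €75.22.
Total paid = 57·€160.00 + €75.22 = €9,195.22.
Total interest = total paid − principal = €9,195.22 − €7,549.07 = €1,646.15.

€1,646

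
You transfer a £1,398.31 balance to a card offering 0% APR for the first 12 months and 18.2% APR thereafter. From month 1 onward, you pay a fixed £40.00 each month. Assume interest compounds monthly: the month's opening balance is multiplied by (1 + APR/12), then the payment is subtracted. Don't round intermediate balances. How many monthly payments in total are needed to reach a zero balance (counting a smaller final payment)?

41 payments

Promo months 1–12 at r₀ = 0%/12 = 0; months 13+ at r₁ = 18.2%/12 = 0.0151667.
After month 12 (no interest yet): B = £1,398.31 − 12·£40.00 = £918.31.
Then at r₁ with £40.00/mo: n₂ = −ln(1 − r₁·B/P)/ln(1+r₁) ≈ 28.43 → 29 more payments.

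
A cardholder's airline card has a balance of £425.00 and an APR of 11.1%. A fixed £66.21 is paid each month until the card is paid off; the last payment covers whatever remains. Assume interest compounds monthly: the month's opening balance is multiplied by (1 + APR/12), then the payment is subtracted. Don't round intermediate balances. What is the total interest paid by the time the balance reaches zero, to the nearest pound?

£15

Monthly rate r = 11.1%/12 = 0.925% = 0.00925.
Payoff takes n = ⌈−ln(1 − rB₀/P)/ln(1+r)⌉ = ⌈6.648⌉ = 7 payments; the last is £42.97.
Total paid = 6·£66.21 + £42.97 = £440.23.
Total interest = total paid − principal = £440.23 − £425.00 = £15.23.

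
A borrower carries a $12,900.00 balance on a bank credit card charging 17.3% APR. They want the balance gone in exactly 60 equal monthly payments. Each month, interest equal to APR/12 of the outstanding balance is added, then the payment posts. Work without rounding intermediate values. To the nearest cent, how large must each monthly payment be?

Monthly rate r = 17.3%/12 = 1.44167% = 0.0144167.
Level-payment amortization: P = B₀·r / (1 − (1+r)^(−n)) = 12900.00·0.0144167 / (1 − 1.01442^(−60)).
Denominator 1 − (1+r)^(−60) = 0.57634002.
P = 185.975 / 0.57634002 ≈ 322.68.

$322.68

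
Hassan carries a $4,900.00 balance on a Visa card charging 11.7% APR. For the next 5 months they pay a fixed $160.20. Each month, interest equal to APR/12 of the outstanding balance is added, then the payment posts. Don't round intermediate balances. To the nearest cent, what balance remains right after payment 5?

Monthly rate r = 11.7%/12 = 0.975% = 0.00975.
Each month: B ← B·(1+r) − $160.20.
Month 1: interest $47.77; balance after payment $4,787.57.
Month 2: interest $46.68; balance after payment $4,674.05.
Month 3: interest $45.57; balance after payment $4,559.43.
Month 4: interest $44.45; balance after payment $4,443.68.
Month 5: interest $43.33; balance after payment $4,326.81.

$4,326.81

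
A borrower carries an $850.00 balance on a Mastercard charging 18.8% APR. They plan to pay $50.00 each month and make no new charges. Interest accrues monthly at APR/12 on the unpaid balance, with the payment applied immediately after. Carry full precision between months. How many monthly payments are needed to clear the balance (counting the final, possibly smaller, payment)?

Monthly rate r = 18.8%/12 = 1.56667% = 0.0156667.
Recurrence: B ← B·(1+r) − $50.00.
Month 1: interest $13.32; balance after payment $813.32.
Month 2: interest $12.74; balance after payment $776.06.
Closed form: n = −ln(1 − rB₀/P)/ln(1+r) = −ln(0.73367)/ln(1.01567) ≈ 19.923, so the balance reaches zero during payment 20.

20 months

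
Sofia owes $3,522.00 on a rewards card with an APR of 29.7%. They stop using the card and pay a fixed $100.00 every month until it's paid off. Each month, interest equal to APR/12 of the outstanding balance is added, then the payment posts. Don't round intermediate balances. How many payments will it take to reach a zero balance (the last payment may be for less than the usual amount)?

Monthly rate r = 29.7%/12 = 2.475% = 0.02475.
Recurrence: B ← B·(1+r) − $100.00.
Month 1: interest $87.17; balance after payment $3,509.17.
Month 2: interest $86.85; balance after payment $3,496.02.
Closed form: n = −ln(1 − rB₀/P)/ln(1+r) = −ln(0.12831)/ln(1.02475) ≈ 83.986, so the balance reaches zero during payment 84.

84 payments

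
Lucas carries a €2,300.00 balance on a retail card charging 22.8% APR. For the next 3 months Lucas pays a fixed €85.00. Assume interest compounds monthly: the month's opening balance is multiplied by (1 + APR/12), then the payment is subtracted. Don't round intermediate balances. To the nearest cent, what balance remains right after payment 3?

Monthly rate r = 22.8%/12 = 1.9% = 0.019.
Each month: B ← B·(1+r) − €85.00.
Month 1: interest €43.70; balance after payment €2,258.70.
Month 2: interest €42.92; balance after payment €2,216.62.
Month 3: interest €42.12; balance after payment €2,173.73.

€2,173.73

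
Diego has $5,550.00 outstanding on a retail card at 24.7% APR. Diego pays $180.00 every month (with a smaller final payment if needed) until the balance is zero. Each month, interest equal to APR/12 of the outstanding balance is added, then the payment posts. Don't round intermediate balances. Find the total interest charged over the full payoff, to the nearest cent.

$3,346.10

Monthly rate r = 24.7%/12 = 2.05833% = 0.0205833.
Payoff takes n = ⌈−ln(1 − rB₀/P)/ln(1+r)⌉ = ⌈49.420⌉ = 50 payments; the last is $76.10.
Total paid = 49·$180.00 + $76.10 = $8,896.10.
Total interest = total paid − principal = $8,896.10 − $5,550.00 = $3,346.10.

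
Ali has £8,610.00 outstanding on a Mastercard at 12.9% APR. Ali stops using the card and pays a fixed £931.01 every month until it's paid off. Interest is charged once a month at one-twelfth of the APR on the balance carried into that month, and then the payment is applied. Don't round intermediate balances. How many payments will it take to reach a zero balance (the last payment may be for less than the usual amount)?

10 months

Monthly rate r = 12.9%/12 = 1.075% = 0.01075.
Recurrence: B ← B·(1+r) − £931.01.
Month 1: interest £92.56; balance after payment £7,771.55.
Month 2: interest £83.54; balance after payment £6,924.08.
Closed form: n = −ln(1 − rB₀/P)/ln(1+r) = −ln(0.90058)/ln(1.01075) ≈ 9.793, so the balance reaches zero during payment 10.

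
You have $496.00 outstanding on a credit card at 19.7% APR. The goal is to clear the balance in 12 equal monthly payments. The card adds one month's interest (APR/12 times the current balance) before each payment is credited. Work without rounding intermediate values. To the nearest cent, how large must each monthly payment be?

Monthly rate r = 19.7%/12 = 1.64167% = 0.0164167.
Level-payment amortization: P = B₀·r / (1 − (1+r)^(−n)) = 496.00·0.0164167 / (1 − 1.01642^(−12)).
Denominator 1 − (1+r)^(−12) = 0.177494773.
P = 8.14267 / 0.177494773 ≈ 45.88.

$45.88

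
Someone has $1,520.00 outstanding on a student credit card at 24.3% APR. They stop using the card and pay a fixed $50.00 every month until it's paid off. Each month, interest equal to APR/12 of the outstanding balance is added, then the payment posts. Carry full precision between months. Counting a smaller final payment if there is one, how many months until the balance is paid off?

Monthly rate r = 24.3%/12 = 2.025% = 0.02025.
Recurrence: B ← B·(1+r) − $50.00.
Month 1: interest $30.78; balance after payment $1,500.78.
Month 2: interest $30.39; balance after payment $1,481.17.
Closed form: n = −ln(1 − rB₀/P)/ln(1+r) = −ln(0.3844)/ln(1.02025) ≈ 47.690, so the balance reaches zero during payment 48.

48 months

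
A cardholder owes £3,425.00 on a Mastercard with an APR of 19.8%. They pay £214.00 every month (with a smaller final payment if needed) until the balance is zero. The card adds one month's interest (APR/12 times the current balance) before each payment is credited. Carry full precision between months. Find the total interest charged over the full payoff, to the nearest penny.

£584.96

Monthly rate r = 19.8%/12 = 1.65% = 0.0165.
Payoff takes n = ⌈−ln(1 − rB₀/P)/ln(1+r)⌉ = ⌈18.737⌉ = 19 payments; the last is £157.96.
Total paid = 18·£214.00 + £157.96 = £4,009.96.
Total interest = total paid − principal = £4,009.96 − £3,425.00 = £584.96.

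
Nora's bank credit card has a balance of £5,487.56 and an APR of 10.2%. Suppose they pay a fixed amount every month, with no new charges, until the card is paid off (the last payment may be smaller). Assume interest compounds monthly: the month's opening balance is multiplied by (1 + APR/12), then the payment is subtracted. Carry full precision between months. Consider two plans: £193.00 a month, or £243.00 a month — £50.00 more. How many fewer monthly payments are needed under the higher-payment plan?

7 fewer payments

Monthly rate r = 10.2%/12 = 0.85% = 0.0085.
At £193.00/mo: n = ⌈−ln(1 − rB₀/P)/ln(1+r)⌉ = 33 payments (last £132.42); total interest = total paid − £5,487.56 = £820.86.
At £243.00/mo: 26 payments (last £44.12); total interest £631.56.
Payments saved = 33 − 26 = 7.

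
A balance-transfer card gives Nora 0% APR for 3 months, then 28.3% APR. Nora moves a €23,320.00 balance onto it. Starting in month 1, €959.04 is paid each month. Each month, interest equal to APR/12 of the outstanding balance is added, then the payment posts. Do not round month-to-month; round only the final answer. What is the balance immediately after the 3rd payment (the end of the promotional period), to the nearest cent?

Promo months 1–3 at r₀ = 0%/12 = 0; months 4+ at r₁ = 28.3%/12 = 0.0235833.
After month 3 (no interest yet): B = €23,320.00 − 3·€959.04 = €20,442.88.

€20,442.88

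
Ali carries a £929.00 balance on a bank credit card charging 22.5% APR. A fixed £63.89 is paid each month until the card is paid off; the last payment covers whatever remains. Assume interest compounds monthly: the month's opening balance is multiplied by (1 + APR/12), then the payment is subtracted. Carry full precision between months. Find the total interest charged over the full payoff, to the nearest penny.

£165.90

Monthly rate r = 22.5%/12 = 1.875% = 0.01875.
Payoff takes n = ⌈−ln(1 − rB₀/P)/ln(1+r)⌉ = ⌈17.136⌉ = 18 payments; the last is £8.77.
Total paid = 17·£63.89 + £8.77 = £1,094.90.
Total interest = total paid − principal = £1,094.90 − £929.00 = £165.90.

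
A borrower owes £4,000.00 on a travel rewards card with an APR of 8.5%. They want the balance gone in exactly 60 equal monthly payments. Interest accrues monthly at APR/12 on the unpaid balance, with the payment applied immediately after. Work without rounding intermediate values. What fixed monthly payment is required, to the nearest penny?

£82.07

Monthly rate r = 8.5%/12 = 0.708333% = 0.00708333.
Level-payment amortization: P = B₀·r / (1 − (1+r)^(−n)) = 4000.00·0.00708333 / (1 − 1.00708^(−60)).
Denominator 1 − (1+r)^(−60) = 0.345250044.
P = 28.3333 / 0.345250044 ≈ 82.07.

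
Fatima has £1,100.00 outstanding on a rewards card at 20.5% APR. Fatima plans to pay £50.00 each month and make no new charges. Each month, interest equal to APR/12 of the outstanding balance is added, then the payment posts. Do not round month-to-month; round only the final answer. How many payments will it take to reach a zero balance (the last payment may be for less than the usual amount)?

Monthly rate r = 20.5%/12 = 1.70833% = 0.0170833.
Recurrence: B ← B·(1+r) − £50.00.
Month 1: interest £18.79; balance after payment £1,068.79.
Month 2: interest £18.26; balance after payment £1,037.05.
Closed form: n = −ln(1 − rB₀/P)/ln(1+r) = −ln(0.62417)/ln(1.01708) ≈ 27.826, so the balance reaches zero during payment 28.

28 payments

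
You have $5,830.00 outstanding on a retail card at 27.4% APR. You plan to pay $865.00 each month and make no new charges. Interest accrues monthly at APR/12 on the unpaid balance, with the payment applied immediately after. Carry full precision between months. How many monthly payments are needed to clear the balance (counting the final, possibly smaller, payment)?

Monthly rate r = 27.4%/12 = 2.28333% = 0.0228333.
Recurrence: B ← B·(1+r) − $865.00.
Month 1: interest $133.12; balance after payment $5,098.12.
Month 2: interest $116.41; balance after payment $4,349.53.
Closed form: n = −ln(1 − rB₀/P)/ln(1+r) = −ln(0.84611)/ln(1.02283) ≈ 7.402, so the balance reaches zero during payment 8.

8 months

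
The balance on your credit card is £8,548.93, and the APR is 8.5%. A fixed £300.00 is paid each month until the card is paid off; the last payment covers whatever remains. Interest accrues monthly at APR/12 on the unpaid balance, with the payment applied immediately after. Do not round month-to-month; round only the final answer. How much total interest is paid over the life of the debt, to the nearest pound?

£1,034

Monthly rate r = 8.5%/12 = 0.708333% = 0.00708333.
Payoff takes n = ⌈−ln(1 − rB₀/P)/ln(1+r)⌉ = ⌈31.942⌉ = 32 payments; the last is £282.66.
Total paid = 31·£300.00 + £282.66 = £9,582.66.
Total interest = total paid − principal = £9,582.66 − £8,548.93 = £1,033.73.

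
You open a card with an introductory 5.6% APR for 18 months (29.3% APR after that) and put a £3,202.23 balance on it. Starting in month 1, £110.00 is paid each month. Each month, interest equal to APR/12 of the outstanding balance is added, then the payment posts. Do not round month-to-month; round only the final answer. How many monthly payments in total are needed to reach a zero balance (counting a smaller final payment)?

34 months

Promo months 1–18 at r₀ = 5.6%/12 = 0.00466667; months 19+ at r₁ = 29.3%/12 = 0.0244167.
After month 18: iterate B ← B·(1+r₀) − £110.00 for 18 months → £1,421.63.
Then at r₁ with £110.00/mo: n₂ = −ln(1 − r₁·B/P)/ln(1+r₁) ≈ 15.72 → 16 more payments.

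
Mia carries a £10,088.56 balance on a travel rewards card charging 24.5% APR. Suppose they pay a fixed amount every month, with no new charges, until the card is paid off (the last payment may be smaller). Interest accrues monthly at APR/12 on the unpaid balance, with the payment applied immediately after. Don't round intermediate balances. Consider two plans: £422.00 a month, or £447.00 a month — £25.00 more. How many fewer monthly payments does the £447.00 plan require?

Monthly rate r = 24.5%/12 = 2.04167% = 0.0204167.
At £422.00/mo: n = ⌈−ln(1 − rB₀/P)/ln(1+r)⌉ = 34 payments (last £55.73); total interest = total paid − £10,088.56 = £3,893.17.
At £447.00/mo: 31 payments (last £251.60); total interest £3,573.04.
Payments saved = 34 − 31 = 3.

3 fewer payments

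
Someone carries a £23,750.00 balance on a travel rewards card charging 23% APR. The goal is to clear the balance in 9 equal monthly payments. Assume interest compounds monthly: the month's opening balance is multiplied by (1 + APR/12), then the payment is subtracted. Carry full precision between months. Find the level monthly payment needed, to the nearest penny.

Monthly rate r = 23%/12 = 1.91667% = 0.0191667.
Level-payment amortization: P = B₀·r / (1 − (1+r)^(−n)) = 23750.00·0.0191667 / (1 − 1.01917^(−9)).
Denominator 1 − (1+r)^(−9) = 0.157066913.
P = 455.208 / 0.157066913 ≈ 2898.18.

£2,898.18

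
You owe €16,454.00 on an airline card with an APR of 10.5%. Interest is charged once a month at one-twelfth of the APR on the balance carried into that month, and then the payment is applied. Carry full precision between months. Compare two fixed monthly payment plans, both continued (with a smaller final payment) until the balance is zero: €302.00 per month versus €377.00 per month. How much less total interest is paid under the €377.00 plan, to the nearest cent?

Monthly rate r = 10.5%/12 = 0.875% = 0.00875.
At €302.00/mo: n = ⌈−ln(1 − rB₀/P)/ln(1+r)⌉ = 75 payments (last €103.40); total interest = total paid − €16,454.00 = €5,997.40.
At €377.00/mo: 56 payments (last €83.89); total interest €4,364.89.
Interest saved = €5,997.40 − €4,364.89 = €1,632.51.

€1,632.51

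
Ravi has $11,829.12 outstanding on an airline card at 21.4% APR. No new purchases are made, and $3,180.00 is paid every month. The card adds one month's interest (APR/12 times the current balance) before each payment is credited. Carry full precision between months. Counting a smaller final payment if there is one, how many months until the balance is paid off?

Monthly rate r = 21.4%/12 = 1.78333% = 0.0178333.
Recurrence: B ← B·(1+r) − $3,180.00.
Month 1: interest $210.95; balance after payment $8,860.07.
Month 2: interest $158.00; balance after payment $5,838.08.
Month 3: interest $104.11; balance after payment $2,762.19.
Month 4: interest $49.26; balance after payment $0.00.

4 payments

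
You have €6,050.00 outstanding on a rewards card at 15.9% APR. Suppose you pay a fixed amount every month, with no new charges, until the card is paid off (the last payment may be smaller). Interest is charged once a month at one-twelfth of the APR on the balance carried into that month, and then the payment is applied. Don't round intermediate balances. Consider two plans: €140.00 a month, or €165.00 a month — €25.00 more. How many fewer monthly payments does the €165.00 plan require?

Monthly rate r = 15.9%/12 = 1.325% = 0.01325.
At €140.00/mo: n = ⌈−ln(1 − rB₀/P)/ln(1+r)⌉ = 65 payments (last €80.83); total interest = total paid − €6,050.00 = €2,990.83.
At €165.00/mo: 51 payments (last €88.75); total interest €2,288.75.
Payments saved = 65 − 51 = 14.

14 fewer payments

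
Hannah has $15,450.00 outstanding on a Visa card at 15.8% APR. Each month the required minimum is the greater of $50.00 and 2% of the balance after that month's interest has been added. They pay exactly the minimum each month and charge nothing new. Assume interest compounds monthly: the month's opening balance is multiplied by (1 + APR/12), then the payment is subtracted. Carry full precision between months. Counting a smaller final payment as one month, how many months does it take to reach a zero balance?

338 months

Monthly rate r = 15.8%/12 = 1.31667% = 0.0131667.
While 2% of the post-interest balance exceeds $50.00, each month B ← (B·(1+r))·(1 − 0.02), i.e. B shrinks by the factor (1+r)·0.98 = 0.9929.
This holds for months 1–258. Entering month 259 the balance is $2,459.95; 2% of the post-interest balance is now below $50.00, so the flat $50.00 minimum applies from here.
From month 259 a fixed $50.00 at rate r clears $2,459.95 in 80 more payments. Total: 258 + 80 = 338 months.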